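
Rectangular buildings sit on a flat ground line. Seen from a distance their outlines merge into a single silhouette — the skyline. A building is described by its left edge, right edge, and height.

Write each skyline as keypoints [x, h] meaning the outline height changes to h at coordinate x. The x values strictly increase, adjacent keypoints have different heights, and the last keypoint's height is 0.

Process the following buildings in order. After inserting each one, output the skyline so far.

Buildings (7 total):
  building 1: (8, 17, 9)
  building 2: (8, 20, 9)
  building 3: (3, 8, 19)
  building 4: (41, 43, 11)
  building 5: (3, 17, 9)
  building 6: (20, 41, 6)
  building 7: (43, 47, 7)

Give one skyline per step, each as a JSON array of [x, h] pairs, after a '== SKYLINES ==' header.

== SKYLINES ==
[[8,9],[17,0]]
[[8,9],[20,0]]
[[3,19],[8,9],[20,0]]
[[3,19],[8,9],[20,0],[41,11],[43,0]]
[[3,19],[8,9],[20,0],[41,11],[43,0]]
[[3,19],[8,9],[20,6],[41,11],[43,0]]
[[3,19],[8,9],[20,6],[41,11],[43,7],[47,0]]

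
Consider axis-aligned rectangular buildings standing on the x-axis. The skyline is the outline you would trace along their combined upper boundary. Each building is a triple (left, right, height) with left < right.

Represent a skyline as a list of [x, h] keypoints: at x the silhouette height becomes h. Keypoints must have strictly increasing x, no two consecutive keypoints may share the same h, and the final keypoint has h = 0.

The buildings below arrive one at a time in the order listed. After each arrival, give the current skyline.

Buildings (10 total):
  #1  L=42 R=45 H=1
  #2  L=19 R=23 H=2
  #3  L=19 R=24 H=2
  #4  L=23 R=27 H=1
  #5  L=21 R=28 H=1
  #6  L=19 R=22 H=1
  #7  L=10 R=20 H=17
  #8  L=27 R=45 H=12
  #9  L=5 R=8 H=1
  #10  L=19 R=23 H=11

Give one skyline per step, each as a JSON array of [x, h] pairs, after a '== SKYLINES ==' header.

== SKYLINES ==
[[42,1],[45,0]]
[[19,2],[23,0],[42,1],[45,0]]
[[19,2],[24,0],[42,1],[45,0]]
[[19,2],[24,1],[27,0],[42,1],[45,0]]
[[19,2],[24,1],[28,0],[42,1],[45,0]]
[[19,2],[24,1],[28,0],[42,1],[45,0]]
[[10,17],[20,2],[24,1],[28,0],[42,1],[45,0]]
[[10,17],[20,2],[24,1],[27,12],[45,0]]
[[5,1],[8,0],[10,17],[20,2],[24,1],[27,12],[45,0]]
[[5,1],[8,0],[10,17],[20,11],[23,2],[24,1],[27,12],[45,0]]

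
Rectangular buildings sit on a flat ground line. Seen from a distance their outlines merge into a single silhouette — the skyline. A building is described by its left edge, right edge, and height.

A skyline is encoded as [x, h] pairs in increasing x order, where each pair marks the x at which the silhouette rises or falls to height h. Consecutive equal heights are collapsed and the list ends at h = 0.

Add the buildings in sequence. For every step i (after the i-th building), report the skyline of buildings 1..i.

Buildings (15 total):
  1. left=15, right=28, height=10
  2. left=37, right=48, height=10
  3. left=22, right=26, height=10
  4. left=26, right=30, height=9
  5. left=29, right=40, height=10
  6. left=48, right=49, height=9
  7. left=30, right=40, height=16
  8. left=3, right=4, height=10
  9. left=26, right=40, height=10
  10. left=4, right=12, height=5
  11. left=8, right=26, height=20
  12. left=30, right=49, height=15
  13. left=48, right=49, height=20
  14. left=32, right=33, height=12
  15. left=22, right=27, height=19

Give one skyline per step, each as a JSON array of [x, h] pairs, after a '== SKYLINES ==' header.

== SKYLINES ==
[[15,10],[28,0]]
[[15,10],[28,0],[37,10],[48,0]]
[[15,10],[28,0],[37,10],[48,0]]
[[15,10],[28,9],[30,0],[37,10],[48,0]]
[[15,10],[28,9],[29,10],[48,0]]
[[15,10],[28,9],[29,10],[48,9],[49,0]]
[[15,10],[28,9],[29,10],[30,16],[40,10],[48,9],[49,0]]
[[3,10],[4,0],[15,10],[28,9],[29,10],[30,16],[40,10],[48,9],[49,0]]
[[3,10],[4,0],[15,10],[30,16],[40,10],[48,9],[49,0]]
[[3,10],[4,5],[12,0],[15,10],[30,16],[40,10],[48,9],[49,0]]
[[3,10],[4,5],[8,20],[26,10],[30,16],[40,10],[48,9],[49,0]]
[[3,10],[4,5],[8,20],[26,10],[30,16],[40,15],[49,0]]
[[3,10],[4,5],[8,20],[26,10],[30,16],[40,15],[48,20],[49,0]]
[[3,10],[4,5],[8,20],[26,10],[30,16],[40,15],[48,20],[49,0]]
[[3,10],[4,5],[8,20],[26,19],[27,10],[30,16],[40,15],[48,20],[49,0]]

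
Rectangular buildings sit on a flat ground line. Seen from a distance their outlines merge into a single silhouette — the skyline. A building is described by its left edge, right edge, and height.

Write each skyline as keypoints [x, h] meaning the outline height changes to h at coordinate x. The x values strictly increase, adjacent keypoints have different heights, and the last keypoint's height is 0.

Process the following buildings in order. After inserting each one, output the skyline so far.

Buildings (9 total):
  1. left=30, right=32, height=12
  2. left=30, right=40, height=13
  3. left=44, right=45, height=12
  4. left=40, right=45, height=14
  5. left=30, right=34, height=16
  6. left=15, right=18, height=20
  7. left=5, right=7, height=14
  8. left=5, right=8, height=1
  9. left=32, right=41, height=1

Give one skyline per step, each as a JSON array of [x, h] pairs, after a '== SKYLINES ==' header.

== SKYLINES ==
[[30,12],[32,0]]
[[30,13],[40,0]]
[[30,13],[40,0],[44,12],[45,0]]
[[30,13],[40,14],[45,0]]
[[30,16],[34,13],[40,14],[45,0]]
[[15,20],[18,0],[30,16],[34,13],[40,14],[45,0]]
[[5,14],[7,0],[15,20],[18,0],[30,16],[34,13],[40,14],[45,0]]
[[5,14],[7,1],[8,0],[15,20],[18,0],[30,16],[34,13],[40,14],[45,0]]
[[5,14],[7,1],[8,0],[15,20],[18,0],[30,16],[34,13],[40,14],[45,0]]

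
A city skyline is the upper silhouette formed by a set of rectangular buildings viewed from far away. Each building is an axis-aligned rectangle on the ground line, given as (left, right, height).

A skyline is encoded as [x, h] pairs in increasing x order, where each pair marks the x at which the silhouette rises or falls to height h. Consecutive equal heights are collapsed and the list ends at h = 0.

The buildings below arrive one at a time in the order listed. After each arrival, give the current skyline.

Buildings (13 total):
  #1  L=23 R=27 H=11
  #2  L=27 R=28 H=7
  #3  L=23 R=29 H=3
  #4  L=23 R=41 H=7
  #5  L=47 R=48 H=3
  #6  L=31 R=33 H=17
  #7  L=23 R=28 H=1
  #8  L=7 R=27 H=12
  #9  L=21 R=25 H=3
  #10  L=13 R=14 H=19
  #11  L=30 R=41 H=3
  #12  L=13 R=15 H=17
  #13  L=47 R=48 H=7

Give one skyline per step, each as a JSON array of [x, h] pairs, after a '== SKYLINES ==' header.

== SKYLINES ==
[[23,11],[27,0]]
[[23,11],[27,7],[28,0]]
[[23,11],[27,7],[28,3],[29,0]]
[[23,11],[27,7],[41,0]]
[[23,11],[27,7],[41,0],[47,3],[48,0]]
[[23,11],[27,7],[31,17],[33,7],[41,0],[47,3],[48,0]]
[[23,11],[27,7],[31,17],[33,7],[41,0],[47,3],[48,0]]
[[7,12],[27,7],[31,17],[33,7],[41,0],[47,3],[48,0]]
[[7,12],[27,7],[31,17],[33,7],[41,0],[47,3],[48,0]]
[[7,12],[13,19],[14,12],[27,7],[31,17],[33,7],[41,0],[47,3],[48,0]]
[[7,12],[13,19],[14,12],[27,7],[31,17],[33,7],[41,0],[47,3],[48,0]]
[[7,12],[13,19],[14,17],[15,12],[27,7],[31,17],[33,7],[41,0],[47,3],[48,0]]
[[7,12],[13,19],[14,17],[15,12],[27,7],[31,17],[33,7],[41,0],[47,7],[48,0]]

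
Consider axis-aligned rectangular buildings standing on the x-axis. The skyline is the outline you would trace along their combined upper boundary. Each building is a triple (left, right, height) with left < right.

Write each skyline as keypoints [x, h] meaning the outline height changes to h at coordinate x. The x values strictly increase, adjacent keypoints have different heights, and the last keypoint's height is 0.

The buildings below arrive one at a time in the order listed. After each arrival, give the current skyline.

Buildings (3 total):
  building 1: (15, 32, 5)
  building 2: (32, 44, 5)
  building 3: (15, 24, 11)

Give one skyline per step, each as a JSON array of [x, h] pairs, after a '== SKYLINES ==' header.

== SKYLINES ==
[[15,5],[32,0]]
[[15,5],[44,0]]
[[15,11],[24,5],[44,0]]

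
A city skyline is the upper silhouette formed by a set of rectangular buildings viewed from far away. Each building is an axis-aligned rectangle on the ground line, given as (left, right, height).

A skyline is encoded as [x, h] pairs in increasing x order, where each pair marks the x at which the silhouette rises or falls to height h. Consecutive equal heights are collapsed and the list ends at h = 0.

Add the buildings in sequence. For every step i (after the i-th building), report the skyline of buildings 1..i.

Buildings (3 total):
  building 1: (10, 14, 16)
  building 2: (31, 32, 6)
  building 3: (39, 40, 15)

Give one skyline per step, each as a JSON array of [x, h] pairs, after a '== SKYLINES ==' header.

== SKYLINES ==
[[10,16],[14,0]]
[[10,16],[14,0],[31,6],[32,0]]
[[10,16],[14,0],[31,6],[32,0],[39,15],[40,0]]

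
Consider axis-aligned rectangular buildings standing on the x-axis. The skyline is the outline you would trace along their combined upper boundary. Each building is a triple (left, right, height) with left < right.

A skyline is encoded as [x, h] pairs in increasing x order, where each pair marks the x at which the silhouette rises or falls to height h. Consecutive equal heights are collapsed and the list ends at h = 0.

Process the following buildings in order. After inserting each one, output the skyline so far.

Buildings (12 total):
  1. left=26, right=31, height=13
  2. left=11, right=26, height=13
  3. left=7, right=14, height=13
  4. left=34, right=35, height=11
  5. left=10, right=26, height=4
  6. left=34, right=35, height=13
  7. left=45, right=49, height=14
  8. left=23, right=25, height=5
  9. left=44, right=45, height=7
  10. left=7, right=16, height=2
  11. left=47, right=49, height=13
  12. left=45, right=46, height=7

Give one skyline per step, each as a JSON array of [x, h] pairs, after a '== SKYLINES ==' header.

== SKYLINES ==
[[26,13],[31,0]]
[[11,13],[31,0]]
[[7,13],[31,0]]
[[7,13],[31,0],[34,11],[35,0]]
[[7,13],[31,0],[34,11],[35,0]]
[[7,13],[31,0],[34,13],[35,0]]
[[7,13],[31,0],[34,13],[35,0],[45,14],[49,0]]
[[7,13],[31,0],[34,13],[35,0],[45,14],[49,0]]
[[7,13],[31,0],[34,13],[35,0],[44,7],[45,14],[49,0]]
[[7,13],[31,0],[34,13],[35,0],[44,7],[45,14],[49,0]]
[[7,13],[31,0],[34,13],[35,0],[44,7],[45,14],[49,0]]
[[7,13],[31,0],[34,13],[35,0],[44,7],[45,14],[49,0]]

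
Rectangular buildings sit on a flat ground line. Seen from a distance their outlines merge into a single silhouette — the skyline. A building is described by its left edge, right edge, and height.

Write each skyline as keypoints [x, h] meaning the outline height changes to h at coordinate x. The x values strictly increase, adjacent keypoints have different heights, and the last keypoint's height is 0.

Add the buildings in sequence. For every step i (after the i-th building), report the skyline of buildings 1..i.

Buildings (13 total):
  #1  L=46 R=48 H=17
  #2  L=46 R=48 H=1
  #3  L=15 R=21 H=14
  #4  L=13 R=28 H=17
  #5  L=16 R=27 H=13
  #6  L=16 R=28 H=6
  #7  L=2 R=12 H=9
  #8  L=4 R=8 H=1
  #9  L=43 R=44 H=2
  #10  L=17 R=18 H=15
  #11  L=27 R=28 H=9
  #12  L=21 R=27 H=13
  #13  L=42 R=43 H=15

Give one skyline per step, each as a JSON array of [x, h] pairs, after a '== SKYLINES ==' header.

== SKYLINES ==
[[46,17],[48,0]]
[[46,17],[48,0]]
[[15,14],[21,0],[46,17],[48,0]]
[[13,17],[28,0],[46,17],[48,0]]
[[13,17],[28,0],[46,17],[48,0]]
[[13,17],[28,0],[46,17],[48,0]]
[[2,9],[12,0],[13,17],[28,0],[46,17],[48,0]]
[[2,9],[12,0],[13,17],[28,0],[46,17],[48,0]]
[[2,9],[12,0],[13,17],[28,0],[43,2],[44,0],[46,17],[48,0]]
[[2,9],[12,0],[13,17],[28,0],[43,2],[44,0],[46,17],[48,0]]
[[2,9],[12,0],[13,17],[28,0],[43,2],[44,0],[46,17],[48,0]]
[[2,9],[12,0],[13,17],[28,0],[43,2],[44,0],[46,17],[48,0]]
[[2,9],[12,0],[13,17],[28,0],[42,15],[43,2],[44,0],[46,17],[48,0]]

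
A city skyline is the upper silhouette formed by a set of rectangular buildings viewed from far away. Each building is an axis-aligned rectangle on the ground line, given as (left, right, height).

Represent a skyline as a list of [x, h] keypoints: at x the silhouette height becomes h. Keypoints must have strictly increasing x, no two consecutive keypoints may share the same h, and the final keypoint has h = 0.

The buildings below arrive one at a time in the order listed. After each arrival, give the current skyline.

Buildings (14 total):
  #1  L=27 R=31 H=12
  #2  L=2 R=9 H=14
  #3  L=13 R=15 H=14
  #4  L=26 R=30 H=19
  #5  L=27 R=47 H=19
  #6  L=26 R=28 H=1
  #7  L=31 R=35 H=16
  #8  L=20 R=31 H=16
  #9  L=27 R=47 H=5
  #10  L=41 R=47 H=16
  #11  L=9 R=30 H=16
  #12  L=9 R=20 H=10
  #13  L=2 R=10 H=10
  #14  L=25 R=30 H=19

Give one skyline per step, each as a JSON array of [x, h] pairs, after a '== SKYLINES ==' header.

== SKYLINES ==
[[27,12],[31,0]]
[[2,14],[9,0],[27,12],[31,0]]
[[2,14],[9,0],[13,14],[15,0],[27,12],[31,0]]
[[2,14],[9,0],[13,14],[15,0],[26,19],[30,12],[31,0]]
[[2,14],[9,0],[13,14],[15,0],[26,19],[47,0]]
[[2,14],[9,0],[13,14],[15,0],[26,19],[47,0]]
[[2,14],[9,0],[13,14],[15,0],[26,19],[47,0]]
[[2,14],[9,0],[13,14],[15,0],[20,16],[26,19],[47,0]]
[[2,14],[9,0],[13,14],[15,0],[20,16],[26,19],[47,0]]
[[2,14],[9,0],[13,14],[15,0],[20,16],[26,19],[47,0]]
[[2,14],[9,16],[26,19],[47,0]]
[[2,14],[9,16],[26,19],[47,0]]
[[2,14],[9,16],[26,19],[47,0]]
[[2,14],[9,16],[25,19],[47,0]]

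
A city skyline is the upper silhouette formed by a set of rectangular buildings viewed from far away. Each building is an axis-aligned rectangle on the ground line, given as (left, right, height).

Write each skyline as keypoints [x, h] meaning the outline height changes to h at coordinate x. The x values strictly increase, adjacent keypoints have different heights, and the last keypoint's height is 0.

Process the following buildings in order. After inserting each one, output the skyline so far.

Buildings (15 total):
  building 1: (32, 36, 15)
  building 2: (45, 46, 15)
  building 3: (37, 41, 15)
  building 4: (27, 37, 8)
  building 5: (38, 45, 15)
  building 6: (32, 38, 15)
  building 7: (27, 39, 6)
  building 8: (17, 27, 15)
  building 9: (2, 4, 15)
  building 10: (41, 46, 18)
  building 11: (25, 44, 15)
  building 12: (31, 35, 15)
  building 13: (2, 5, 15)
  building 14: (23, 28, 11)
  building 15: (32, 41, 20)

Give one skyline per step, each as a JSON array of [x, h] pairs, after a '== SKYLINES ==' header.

== SKYLINES ==
[[32,15],[36,0]]
[[32,15],[36,0],[45,15],[46,0]]
[[32,15],[36,0],[37,15],[41,0],[45,15],[46,0]]
[[27,8],[32,15],[36,8],[37,15],[41,0],[45,15],[46,0]]
[[27,8],[32,15],[36,8],[37,15],[46,0]]
[[27,8],[32,15],[46,0]]
[[27,8],[32,15],[46,0]]
[[17,15],[27,8],[32,15],[46,0]]
[[2,15],[4,0],[17,15],[27,8],[32,15],[46,0]]
[[2,15],[4,0],[17,15],[27,8],[32,15],[41,18],[46,0]]
[[2,15],[4,0],[17,15],[41,18],[46,0]]
[[2,15],[4,0],[17,15],[41,18],[46,0]]
[[2,15],[5,0],[17,15],[41,18],[46,0]]
[[2,15],[5,0],[17,15],[41,18],[46,0]]
[[2,15],[5,0],[17,15],[32,20],[41,18],[46,0]]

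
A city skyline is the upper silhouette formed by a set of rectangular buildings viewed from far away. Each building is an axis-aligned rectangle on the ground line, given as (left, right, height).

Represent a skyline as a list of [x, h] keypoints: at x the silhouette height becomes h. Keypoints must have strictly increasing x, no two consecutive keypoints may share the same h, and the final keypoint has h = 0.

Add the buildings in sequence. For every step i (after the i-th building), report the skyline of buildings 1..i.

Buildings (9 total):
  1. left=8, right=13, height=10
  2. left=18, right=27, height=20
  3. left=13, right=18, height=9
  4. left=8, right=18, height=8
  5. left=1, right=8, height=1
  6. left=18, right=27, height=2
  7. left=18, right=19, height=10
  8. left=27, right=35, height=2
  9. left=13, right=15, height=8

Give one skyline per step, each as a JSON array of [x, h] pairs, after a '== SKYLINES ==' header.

== SKYLINES ==
[[8,10],[13,0]]
[[8,10],[13,0],[18,20],[27,0]]
[[8,10],[13,9],[18,20],[27,0]]
[[8,10],[13,9],[18,20],[27,0]]
[[1,1],[8,10],[13,9],[18,20],[27,0]]
[[1,1],[8,10],[13,9],[18,20],[27,0]]
[[1,1],[8,10],[13,9],[18,20],[27,0]]
[[1,1],[8,10],[13,9],[18,20],[27,2],[35,0]]
[[1,1],[8,10],[13,9],[18,20],[27,2],[35,0]]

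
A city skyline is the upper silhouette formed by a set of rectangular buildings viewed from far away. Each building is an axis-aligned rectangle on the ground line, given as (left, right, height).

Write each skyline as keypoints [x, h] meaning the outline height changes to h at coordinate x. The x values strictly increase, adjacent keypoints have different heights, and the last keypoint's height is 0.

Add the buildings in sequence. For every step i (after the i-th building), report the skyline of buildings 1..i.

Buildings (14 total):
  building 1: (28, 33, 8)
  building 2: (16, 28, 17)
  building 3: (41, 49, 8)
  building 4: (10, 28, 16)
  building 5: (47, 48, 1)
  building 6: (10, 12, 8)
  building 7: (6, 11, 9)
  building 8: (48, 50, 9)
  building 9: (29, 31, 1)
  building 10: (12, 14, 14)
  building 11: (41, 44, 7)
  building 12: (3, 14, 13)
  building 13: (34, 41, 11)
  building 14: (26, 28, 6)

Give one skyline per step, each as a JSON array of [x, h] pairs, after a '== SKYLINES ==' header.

== SKYLINES ==
[[28,8],[33,0]]
[[16,17],[28,8],[33,0]]
[[16,17],[28,8],[33,0],[41,8],[49,0]]
[[10,16],[16,17],[28,8],[33,0],[41,8],[49,0]]
[[10,16],[16,17],[28,8],[33,0],[41,8],[49,0]]
[[10,16],[16,17],[28,8],[33,0],[41,8],[49,0]]
[[6,9],[10,16],[16,17],[28,8],[33,0],[41,8],[49,0]]
[[6,9],[10,16],[16,17],[28,8],[33,0],[41,8],[48,9],[50,0]]
[[6,9],[10,16],[16,17],[28,8],[33,0],[41,8],[48,9],[50,0]]
[[6,9],[10,16],[16,17],[28,8],[33,0],[41,8],[48,9],[50,0]]
[[6,9],[10,16],[16,17],[28,8],[33,0],[41,8],[48,9],[50,0]]
[[3,13],[10,16],[16,17],[28,8],[33,0],[41,8],[48,9],[50,0]]
[[3,13],[10,16],[16,17],[28,8],[33,0],[34,11],[41,8],[48,9],[50,0]]
[[3,13],[10,16],[16,17],[28,8],[33,0],[34,11],[41,8],[48,9],[50,0]]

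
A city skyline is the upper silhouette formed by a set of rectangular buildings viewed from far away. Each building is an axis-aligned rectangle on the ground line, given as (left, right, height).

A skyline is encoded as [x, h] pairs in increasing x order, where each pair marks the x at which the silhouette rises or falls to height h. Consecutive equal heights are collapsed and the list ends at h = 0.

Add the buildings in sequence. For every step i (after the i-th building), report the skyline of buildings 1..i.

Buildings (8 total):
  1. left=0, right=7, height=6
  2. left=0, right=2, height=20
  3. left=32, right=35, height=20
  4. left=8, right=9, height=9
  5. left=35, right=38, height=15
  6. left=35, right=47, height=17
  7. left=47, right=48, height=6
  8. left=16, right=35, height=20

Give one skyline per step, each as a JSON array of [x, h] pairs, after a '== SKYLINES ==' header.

== SKYLINES ==
[[0,6],[7,0]]
[[0,20],[2,6],[7,0]]
[[0,20],[2,6],[7,0],[32,20],[35,0]]
[[0,20],[2,6],[7,0],[8,9],[9,0],[32,20],[35,0]]
[[0,20],[2,6],[7,0],[8,9],[9,0],[32,20],[35,15],[38,0]]
[[0,20],[2,6],[7,0],[8,9],[9,0],[32,20],[35,17],[47,0]]
[[0,20],[2,6],[7,0],[8,9],[9,0],[32,20],[35,17],[47,6],[48,0]]
[[0,20],[2,6],[7,0],[8,9],[9,0],[16,20],[35,17],[47,6],[48,0]]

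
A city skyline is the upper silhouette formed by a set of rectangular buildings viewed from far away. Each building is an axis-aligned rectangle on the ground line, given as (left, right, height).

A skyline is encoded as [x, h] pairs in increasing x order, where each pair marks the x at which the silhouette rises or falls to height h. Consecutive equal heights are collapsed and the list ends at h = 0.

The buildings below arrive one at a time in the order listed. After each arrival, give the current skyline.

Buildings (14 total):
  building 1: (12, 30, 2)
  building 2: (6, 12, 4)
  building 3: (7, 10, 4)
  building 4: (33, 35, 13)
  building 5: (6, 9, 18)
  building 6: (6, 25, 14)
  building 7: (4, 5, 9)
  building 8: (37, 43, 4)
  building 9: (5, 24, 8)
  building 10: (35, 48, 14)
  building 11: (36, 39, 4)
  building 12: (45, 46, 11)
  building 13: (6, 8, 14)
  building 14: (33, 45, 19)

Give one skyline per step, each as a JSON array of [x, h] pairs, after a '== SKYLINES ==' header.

== SKYLINES ==
[[12,2],[30,0]]
[[6,4],[12,2],[30,0]]
[[6,4],[12,2],[30,0]]
[[6,4],[12,2],[30,0],[33,13],[35,0]]
[[6,18],[9,4],[12,2],[30,0],[33,13],[35,0]]
[[6,18],[9,14],[25,2],[30,0],[33,13],[35,0]]
[[4,9],[5,0],[6,18],[9,14],[25,2],[30,0],[33,13],[35,0]]
[[4,9],[5,0],[6,18],[9,14],[25,2],[30,0],[33,13],[35,0],[37,4],[43,0]]
[[4,9],[5,8],[6,18],[9,14],[25,2],[30,0],[33,13],[35,0],[37,4],[43,0]]
[[4,9],[5,8],[6,18],[9,14],[25,2],[30,0],[33,13],[35,14],[48,0]]
[[4,9],[5,8],[6,18],[9,14],[25,2],[30,0],[33,13],[35,14],[48,0]]
[[4,9],[5,8],[6,18],[9,14],[25,2],[30,0],[33,13],[35,14],[48,0]]
[[4,9],[5,8],[6,18],[9,14],[25,2],[30,0],[33,13],[35,14],[48,0]]
[[4,9],[5,8],[6,18],[9,14],[25,2],[30,0],[33,19],[45,14],[48,0]]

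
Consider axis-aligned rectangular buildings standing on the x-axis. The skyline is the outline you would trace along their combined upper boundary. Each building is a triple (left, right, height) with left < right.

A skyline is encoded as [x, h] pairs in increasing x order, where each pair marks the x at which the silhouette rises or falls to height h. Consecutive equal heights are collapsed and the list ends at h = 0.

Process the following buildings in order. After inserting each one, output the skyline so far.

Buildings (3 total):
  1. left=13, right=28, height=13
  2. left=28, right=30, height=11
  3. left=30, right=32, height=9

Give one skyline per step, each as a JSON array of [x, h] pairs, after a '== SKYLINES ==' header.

== SKYLINES ==
[[13,13],[28,0]]
[[13,13],[28,11],[30,0]]
[[13,13],[28,11],[30,9],[32,0]]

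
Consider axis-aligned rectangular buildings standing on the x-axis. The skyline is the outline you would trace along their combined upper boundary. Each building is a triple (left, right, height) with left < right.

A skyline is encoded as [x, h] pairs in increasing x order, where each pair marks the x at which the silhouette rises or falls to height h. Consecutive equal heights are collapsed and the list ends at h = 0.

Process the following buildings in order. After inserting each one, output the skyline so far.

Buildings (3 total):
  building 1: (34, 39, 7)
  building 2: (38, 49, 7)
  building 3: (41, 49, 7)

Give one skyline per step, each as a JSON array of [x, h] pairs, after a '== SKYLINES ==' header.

== SKYLINES ==
[[34,7],[39,0]]
[[34,7],[49,0]]
[[34,7],[49,0]]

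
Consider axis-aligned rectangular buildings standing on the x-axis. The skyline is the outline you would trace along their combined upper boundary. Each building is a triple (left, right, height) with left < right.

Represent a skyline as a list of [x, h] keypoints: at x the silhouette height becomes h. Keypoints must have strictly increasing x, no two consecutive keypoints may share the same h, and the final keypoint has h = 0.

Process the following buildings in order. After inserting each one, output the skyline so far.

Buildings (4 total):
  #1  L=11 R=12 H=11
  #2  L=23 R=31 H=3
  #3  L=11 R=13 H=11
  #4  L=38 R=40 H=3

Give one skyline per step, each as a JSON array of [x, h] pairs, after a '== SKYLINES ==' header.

== SKYLINES ==
[[11,11],[12,0]]
[[11,11],[12,0],[23,3],[31,0]]
[[11,11],[13,0],[23,3],[31,0]]
[[11,11],[13,0],[23,3],[31,0],[38,3],[40,0]]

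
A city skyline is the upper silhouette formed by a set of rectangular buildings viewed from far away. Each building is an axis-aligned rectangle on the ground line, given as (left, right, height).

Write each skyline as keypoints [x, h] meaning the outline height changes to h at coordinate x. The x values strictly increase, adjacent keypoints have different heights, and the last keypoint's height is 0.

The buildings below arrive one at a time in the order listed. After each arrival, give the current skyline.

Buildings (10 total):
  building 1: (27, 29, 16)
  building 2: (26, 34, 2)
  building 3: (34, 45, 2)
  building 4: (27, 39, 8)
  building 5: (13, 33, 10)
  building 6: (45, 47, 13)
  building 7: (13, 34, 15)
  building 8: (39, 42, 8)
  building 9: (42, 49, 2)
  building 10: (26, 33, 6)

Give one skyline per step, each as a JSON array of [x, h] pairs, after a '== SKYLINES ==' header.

== SKYLINES ==
[[27,16],[29,0]]
[[26,2],[27,16],[29,2],[34,0]]
[[26,2],[27,16],[29,2],[45,0]]
[[26,2],[27,16],[29,8],[39,2],[45,0]]
[[13,10],[27,16],[29,10],[33,8],[39,2],[45,0]]
[[13,10],[27,16],[29,10],[33,8],[39,2],[45,13],[47,0]]
[[13,15],[27,16],[29,15],[34,8],[39,2],[45,13],[47,0]]
[[13,15],[27,16],[29,15],[34,8],[42,2],[45,13],[47,0]]
[[13,15],[27,16],[29,15],[34,8],[42,2],[45,13],[47,2],[49,0]]
[[13,15],[27,16],[29,15],[34,8],[42,2],[45,13],[47,2],[49,0]]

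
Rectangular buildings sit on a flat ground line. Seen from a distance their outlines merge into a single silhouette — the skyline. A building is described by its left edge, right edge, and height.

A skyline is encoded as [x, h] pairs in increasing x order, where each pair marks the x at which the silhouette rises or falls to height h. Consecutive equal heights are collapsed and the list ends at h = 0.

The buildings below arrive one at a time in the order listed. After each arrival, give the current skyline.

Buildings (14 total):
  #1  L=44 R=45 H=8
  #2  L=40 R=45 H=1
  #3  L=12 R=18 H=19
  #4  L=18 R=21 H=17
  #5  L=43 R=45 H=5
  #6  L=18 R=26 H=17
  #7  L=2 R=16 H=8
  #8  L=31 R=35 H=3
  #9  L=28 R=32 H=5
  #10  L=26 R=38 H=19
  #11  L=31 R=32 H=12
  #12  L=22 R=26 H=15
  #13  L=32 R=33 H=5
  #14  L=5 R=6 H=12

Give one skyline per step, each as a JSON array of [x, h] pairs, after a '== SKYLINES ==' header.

== SKYLINES ==
[[44,8],[45,0]]
[[40,1],[44,8],[45,0]]
[[12,19],[18,0],[40,1],[44,8],[45,0]]
[[12,19],[18,17],[21,0],[40,1],[44,8],[45,0]]
[[12,19],[18,17],[21,0],[40,1],[43,5],[44,8],[45,0]]
[[12,19],[18,17],[26,0],[40,1],[43,5],[44,8],[45,0]]
[[2,8],[12,19],[18,17],[26,0],[40,1],[43,5],[44,8],[45,0]]
[[2,8],[12,19],[18,17],[26,0],[31,3],[35,0],[40,1],[43,5],[44,8],[45,0]]
[[2,8],[12,19],[18,17],[26,0],[28,5],[32,3],[35,0],[40,1],[43,5],[44,8],[45,0]]
[[2,8],[12,19],[18,17],[26,19],[38,0],[40,1],[43,5],[44,8],[45,0]]
[[2,8],[12,19],[18,17],[26,19],[38,0],[40,1],[43,5],[44,8],[45,0]]
[[2,8],[12,19],[18,17],[26,19],[38,0],[40,1],[43,5],[44,8],[45,0]]
[[2,8],[12,19],[18,17],[26,19],[38,0],[40,1],[43,5],[44,8],[45,0]]
[[2,8],[5,12],[6,8],[12,19],[18,17],[26,19],[38,0],[40,1],[43,5],[44,8],[45,0]]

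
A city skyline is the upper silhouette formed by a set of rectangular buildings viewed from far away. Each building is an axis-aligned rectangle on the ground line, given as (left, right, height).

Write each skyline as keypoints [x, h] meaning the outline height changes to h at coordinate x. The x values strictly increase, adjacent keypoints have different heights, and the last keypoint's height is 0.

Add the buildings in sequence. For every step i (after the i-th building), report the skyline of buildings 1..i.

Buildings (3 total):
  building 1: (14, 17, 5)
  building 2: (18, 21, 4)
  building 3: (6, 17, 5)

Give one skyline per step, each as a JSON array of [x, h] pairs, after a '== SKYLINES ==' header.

== SKYLINES ==
[[14,5],[17,0]]
[[14,5],[17,0],[18,4],[21,0]]
[[6,5],[17,0],[18,4],[21,0]]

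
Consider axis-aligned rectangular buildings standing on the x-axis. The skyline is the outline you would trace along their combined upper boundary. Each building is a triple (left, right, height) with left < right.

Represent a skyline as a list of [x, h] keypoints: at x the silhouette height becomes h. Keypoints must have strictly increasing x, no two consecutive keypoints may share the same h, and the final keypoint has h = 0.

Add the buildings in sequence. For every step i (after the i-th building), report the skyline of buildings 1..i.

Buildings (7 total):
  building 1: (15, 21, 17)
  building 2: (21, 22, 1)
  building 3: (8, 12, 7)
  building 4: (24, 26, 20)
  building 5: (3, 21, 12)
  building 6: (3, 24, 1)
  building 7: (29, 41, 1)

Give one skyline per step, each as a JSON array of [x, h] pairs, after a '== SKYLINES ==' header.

== SKYLINES ==
[[15,17],[21,0]]
[[15,17],[21,1],[22,0]]
[[8,7],[12,0],[15,17],[21,1],[22,0]]
[[8,7],[12,0],[15,17],[21,1],[22,0],[24,20],[26,0]]
[[3,12],[15,17],[21,1],[22,0],[24,20],[26,0]]
[[3,12],[15,17],[21,1],[24,20],[26,0]]
[[3,12],[15,17],[21,1],[24,20],[26,0],[29,1],[41,0]]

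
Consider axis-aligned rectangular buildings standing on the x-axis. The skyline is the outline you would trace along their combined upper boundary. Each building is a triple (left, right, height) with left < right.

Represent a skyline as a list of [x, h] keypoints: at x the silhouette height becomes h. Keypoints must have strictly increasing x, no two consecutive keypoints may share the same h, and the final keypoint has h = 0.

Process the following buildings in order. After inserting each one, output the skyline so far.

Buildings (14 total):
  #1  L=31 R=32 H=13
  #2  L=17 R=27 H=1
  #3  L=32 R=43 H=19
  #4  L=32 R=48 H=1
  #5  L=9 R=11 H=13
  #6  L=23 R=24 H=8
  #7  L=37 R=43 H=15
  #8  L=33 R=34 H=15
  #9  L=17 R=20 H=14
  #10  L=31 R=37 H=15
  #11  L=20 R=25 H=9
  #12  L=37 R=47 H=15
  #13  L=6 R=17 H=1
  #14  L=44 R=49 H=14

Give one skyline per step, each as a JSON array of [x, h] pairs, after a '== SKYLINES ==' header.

== SKYLINES ==
[[31,13],[32,0]]
[[17,1],[27,0],[31,13],[32,0]]
[[17,1],[27,0],[31,13],[32,19],[43,0]]
[[17,1],[27,0],[31,13],[32,19],[43,1],[48,0]]
[[9,13],[11,0],[17,1],[27,0],[31,13],[32,19],[43,1],[48,0]]
[[9,13],[11,0],[17,1],[23,8],[24,1],[27,0],[31,13],[32,19],[43,1],[48,0]]
[[9,13],[11,0],[17,1],[23,8],[24,1],[27,0],[31,13],[32,19],[43,1],[48,0]]
[[9,13],[11,0],[17,1],[23,8],[24,1],[27,0],[31,13],[32,19],[43,1],[48,0]]
[[9,13],[11,0],[17,14],[20,1],[23,8],[24,1],[27,0],[31,13],[32,19],[43,1],[48,0]]
[[9,13],[11,0],[17,14],[20,1],[23,8],[24,1],[27,0],[31,15],[32,19],[43,1],[48,0]]
[[9,13],[11,0],[17,14],[20,9],[25,1],[27,0],[31,15],[32,19],[43,1],[48,0]]
[[9,13],[11,0],[17,14],[20,9],[25,1],[27,0],[31,15],[32,19],[43,15],[47,1],[48,0]]
[[6,1],[9,13],[11,1],[17,14],[20,9],[25,1],[27,0],[31,15],[32,19],[43,15],[47,1],[48,0]]
[[6,1],[9,13],[11,1],[17,14],[20,9],[25,1],[27,0],[31,15],[32,19],[43,15],[47,14],[49,0]]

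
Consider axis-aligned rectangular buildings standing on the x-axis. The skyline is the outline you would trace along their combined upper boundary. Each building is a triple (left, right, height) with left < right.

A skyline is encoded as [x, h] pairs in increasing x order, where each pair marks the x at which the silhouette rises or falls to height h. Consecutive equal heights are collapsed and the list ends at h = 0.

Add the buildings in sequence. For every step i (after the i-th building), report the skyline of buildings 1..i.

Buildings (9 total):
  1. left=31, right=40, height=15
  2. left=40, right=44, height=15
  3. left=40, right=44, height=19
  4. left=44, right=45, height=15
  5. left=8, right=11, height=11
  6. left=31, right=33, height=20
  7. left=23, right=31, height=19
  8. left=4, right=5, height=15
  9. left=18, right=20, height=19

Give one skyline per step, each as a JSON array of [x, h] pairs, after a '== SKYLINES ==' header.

== SKYLINES ==
[[31,15],[40,0]]
[[31,15],[44,0]]
[[31,15],[40,19],[44,0]]
[[31,15],[40,19],[44,15],[45,0]]
[[8,11],[11,0],[31,15],[40,19],[44,15],[45,0]]
[[8,11],[11,0],[31,20],[33,15],[40,19],[44,15],[45,0]]
[[8,11],[11,0],[23,19],[31,20],[33,15],[40,19],[44,15],[45,0]]
[[4,15],[5,0],[8,11],[11,0],[23,19],[31,20],[33,15],[40,19],[44,15],[45,0]]
[[4,15],[5,0],[8,11],[11,0],[18,19],[20,0],[23,19],[31,20],[33,15],[40,19],[44,15],[45,0]]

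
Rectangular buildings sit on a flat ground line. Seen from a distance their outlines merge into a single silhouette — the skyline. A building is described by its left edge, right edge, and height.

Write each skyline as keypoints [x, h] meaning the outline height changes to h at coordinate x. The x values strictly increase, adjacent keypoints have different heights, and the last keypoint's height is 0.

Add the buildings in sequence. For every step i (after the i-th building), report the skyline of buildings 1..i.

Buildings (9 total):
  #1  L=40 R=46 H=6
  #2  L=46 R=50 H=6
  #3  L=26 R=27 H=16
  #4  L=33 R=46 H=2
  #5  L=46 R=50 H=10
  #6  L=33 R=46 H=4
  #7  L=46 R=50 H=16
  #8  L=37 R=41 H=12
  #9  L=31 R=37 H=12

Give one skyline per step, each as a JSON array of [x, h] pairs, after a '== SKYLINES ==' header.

== SKYLINES ==
[[40,6],[46,0]]
[[40,6],[50,0]]
[[26,16],[27,0],[40,6],[50,0]]
[[26,16],[27,0],[33,2],[40,6],[50,0]]
[[26,16],[27,0],[33,2],[40,6],[46,10],[50,0]]
[[26,16],[27,0],[33,4],[40,6],[46,10],[50,0]]
[[26,16],[27,0],[33,4],[40,6],[46,16],[50,0]]
[[26,16],[27,0],[33,4],[37,12],[41,6],[46,16],[50,0]]
[[26,16],[27,0],[31,12],[41,6],[46,16],[50,0]]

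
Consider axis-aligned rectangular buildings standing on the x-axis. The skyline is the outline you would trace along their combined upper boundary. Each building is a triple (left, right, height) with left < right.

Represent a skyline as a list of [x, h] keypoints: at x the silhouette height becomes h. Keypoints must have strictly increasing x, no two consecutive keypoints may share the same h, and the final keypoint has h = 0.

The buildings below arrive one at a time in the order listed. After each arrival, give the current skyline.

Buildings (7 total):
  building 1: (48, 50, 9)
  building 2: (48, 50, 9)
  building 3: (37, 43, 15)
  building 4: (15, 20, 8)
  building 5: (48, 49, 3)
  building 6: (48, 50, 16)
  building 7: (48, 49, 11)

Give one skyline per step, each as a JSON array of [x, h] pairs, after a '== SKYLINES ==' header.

== SKYLINES ==
[[48,9],[50,0]]
[[48,9],[50,0]]
[[37,15],[43,0],[48,9],[50,0]]
[[15,8],[20,0],[37,15],[43,0],[48,9],[50,0]]
[[15,8],[20,0],[37,15],[43,0],[48,9],[50,0]]
[[15,8],[20,0],[37,15],[43,0],[48,16],[50,0]]
[[15,8],[20,0],[37,15],[43,0],[48,16],[50,0]]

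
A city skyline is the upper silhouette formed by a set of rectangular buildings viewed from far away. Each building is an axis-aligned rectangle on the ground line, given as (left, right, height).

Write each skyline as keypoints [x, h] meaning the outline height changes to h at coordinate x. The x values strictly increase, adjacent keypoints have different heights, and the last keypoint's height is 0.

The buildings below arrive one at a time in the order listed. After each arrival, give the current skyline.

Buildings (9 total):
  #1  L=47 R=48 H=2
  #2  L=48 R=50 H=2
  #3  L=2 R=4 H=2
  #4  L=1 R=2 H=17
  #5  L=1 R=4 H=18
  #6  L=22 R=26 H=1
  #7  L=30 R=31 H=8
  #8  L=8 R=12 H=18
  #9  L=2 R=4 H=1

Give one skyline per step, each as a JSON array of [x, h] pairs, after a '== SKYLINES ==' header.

== SKYLINES ==
[[47,2],[48,0]]
[[47,2],[50,0]]
[[2,2],[4,0],[47,2],[50,0]]
[[1,17],[2,2],[4,0],[47,2],[50,0]]
[[1,18],[4,0],[47,2],[50,0]]
[[1,18],[4,0],[22,1],[26,0],[47,2],[50,0]]
[[1,18],[4,0],[22,1],[26,0],[30,8],[31,0],[47,2],[50,0]]
[[1,18],[4,0],[8,18],[12,0],[22,1],[26,0],[30,8],[31,0],[47,2],[50,0]]
[[1,18],[4,0],[8,18],[12,0],[22,1],[26,0],[30,8],[31,0],[47,2],[50,0]]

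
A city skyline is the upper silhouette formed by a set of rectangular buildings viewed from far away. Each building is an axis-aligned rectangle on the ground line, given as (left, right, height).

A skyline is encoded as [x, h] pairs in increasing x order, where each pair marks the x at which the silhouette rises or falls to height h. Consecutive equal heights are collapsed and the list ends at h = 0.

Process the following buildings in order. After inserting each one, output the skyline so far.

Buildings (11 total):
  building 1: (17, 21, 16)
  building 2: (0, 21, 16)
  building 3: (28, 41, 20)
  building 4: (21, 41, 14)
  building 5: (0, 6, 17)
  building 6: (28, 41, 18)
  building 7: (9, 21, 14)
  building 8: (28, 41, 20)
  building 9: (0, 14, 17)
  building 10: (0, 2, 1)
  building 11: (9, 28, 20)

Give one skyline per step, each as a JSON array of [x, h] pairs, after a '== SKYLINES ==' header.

== SKYLINES ==
[[17,16],[21,0]]
[[0,16],[21,0]]
[[0,16],[21,0],[28,20],[41,0]]
[[0,16],[21,14],[28,20],[41,0]]
[[0,17],[6,16],[21,14],[28,20],[41,0]]
[[0,17],[6,16],[21,14],[28,20],[41,0]]
[[0,17],[6,16],[21,14],[28,20],[41,0]]
[[0,17],[6,16],[21,14],[28,20],[41,0]]
[[0,17],[14,16],[21,14],[28,20],[41,0]]
[[0,17],[14,16],[21,14],[28,20],[41,0]]
[[0,17],[9,20],[41,0]]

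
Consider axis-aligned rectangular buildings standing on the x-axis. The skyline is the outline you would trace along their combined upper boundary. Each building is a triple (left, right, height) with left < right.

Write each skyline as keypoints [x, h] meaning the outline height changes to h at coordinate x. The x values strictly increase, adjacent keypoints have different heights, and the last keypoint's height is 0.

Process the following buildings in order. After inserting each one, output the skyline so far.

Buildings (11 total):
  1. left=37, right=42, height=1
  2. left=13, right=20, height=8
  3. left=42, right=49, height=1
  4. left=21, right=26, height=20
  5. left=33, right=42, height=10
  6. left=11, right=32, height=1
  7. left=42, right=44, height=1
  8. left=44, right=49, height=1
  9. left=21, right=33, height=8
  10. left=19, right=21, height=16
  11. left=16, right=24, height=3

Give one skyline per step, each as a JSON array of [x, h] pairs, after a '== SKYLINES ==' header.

== SKYLINES ==
[[37,1],[42,0]]
[[13,8],[20,0],[37,1],[42,0]]
[[13,8],[20,0],[37,1],[49,0]]
[[13,8],[20,0],[21,20],[26,0],[37,1],[49,0]]
[[13,8],[20,0],[21,20],[26,0],[33,10],[42,1],[49,0]]
[[11,1],[13,8],[20,1],[21,20],[26,1],[32,0],[33,10],[42,1],[49,0]]
[[11,1],[13,8],[20,1],[21,20],[26,1],[32,0],[33,10],[42,1],[49,0]]
[[11,1],[13,8],[20,1],[21,20],[26,1],[32,0],[33,10],[42,1],[49,0]]
[[11,1],[13,8],[20,1],[21,20],[26,8],[33,10],[42,1],[49,0]]
[[11,1],[13,8],[19,16],[21,20],[26,8],[33,10],[42,1],[49,0]]
[[11,1],[13,8],[19,16],[21,20],[26,8],[33,10],[42,1],[49,0]]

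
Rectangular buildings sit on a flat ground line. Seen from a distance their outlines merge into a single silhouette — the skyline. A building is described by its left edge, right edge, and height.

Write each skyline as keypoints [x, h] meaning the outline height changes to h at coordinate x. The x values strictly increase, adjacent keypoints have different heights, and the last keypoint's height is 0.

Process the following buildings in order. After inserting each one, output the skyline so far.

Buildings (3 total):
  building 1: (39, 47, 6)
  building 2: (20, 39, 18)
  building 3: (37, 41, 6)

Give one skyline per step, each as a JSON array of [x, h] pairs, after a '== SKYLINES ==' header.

== SKYLINES ==
[[39,6],[47,0]]
[[20,18],[39,6],[47,0]]
[[20,18],[39,6],[47,0]]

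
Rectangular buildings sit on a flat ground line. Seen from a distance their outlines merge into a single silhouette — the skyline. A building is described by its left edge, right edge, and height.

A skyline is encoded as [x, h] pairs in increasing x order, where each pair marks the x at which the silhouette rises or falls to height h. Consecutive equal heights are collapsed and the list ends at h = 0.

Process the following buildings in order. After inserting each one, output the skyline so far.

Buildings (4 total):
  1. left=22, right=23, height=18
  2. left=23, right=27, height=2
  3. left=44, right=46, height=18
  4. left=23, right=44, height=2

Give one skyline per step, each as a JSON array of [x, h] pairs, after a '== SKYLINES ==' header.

== SKYLINES ==
[[22,18],[23,0]]
[[22,18],[23,2],[27,0]]
[[22,18],[23,2],[27,0],[44,18],[46,0]]
[[22,18],[23,2],[44,18],[46,0]]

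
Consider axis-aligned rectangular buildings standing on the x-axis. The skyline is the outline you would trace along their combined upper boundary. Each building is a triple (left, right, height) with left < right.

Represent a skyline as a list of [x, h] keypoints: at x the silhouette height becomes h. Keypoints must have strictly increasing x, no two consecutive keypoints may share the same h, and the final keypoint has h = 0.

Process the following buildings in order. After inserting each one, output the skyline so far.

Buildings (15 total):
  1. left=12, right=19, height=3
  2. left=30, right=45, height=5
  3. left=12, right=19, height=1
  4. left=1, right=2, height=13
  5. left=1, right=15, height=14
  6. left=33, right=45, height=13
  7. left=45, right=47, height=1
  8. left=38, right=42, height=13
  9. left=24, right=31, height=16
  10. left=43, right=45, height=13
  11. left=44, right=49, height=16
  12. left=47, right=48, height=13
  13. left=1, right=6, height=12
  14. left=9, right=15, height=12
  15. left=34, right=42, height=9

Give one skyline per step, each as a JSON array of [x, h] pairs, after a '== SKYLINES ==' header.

== SKYLINES ==
[[12,3],[19,0]]
[[12,3],[19,0],[30,5],[45,0]]
[[12,3],[19,0],[30,5],[45,0]]
[[1,13],[2,0],[12,3],[19,0],[30,5],[45,0]]
[[1,14],[15,3],[19,0],[30,5],[45,0]]
[[1,14],[15,3],[19,0],[30,5],[33,13],[45,0]]
[[1,14],[15,3],[19,0],[30,5],[33,13],[45,1],[47,0]]
[[1,14],[15,3],[19,0],[30,5],[33,13],[45,1],[47,0]]
[[1,14],[15,3],[19,0],[24,16],[31,5],[33,13],[45,1],[47,0]]
[[1,14],[15,3],[19,0],[24,16],[31,5],[33,13],[45,1],[47,0]]
[[1,14],[15,3],[19,0],[24,16],[31,5],[33,13],[44,16],[49,0]]
[[1,14],[15,3],[19,0],[24,16],[31,5],[33,13],[44,16],[49,0]]
[[1,14],[15,3],[19,0],[24,16],[31,5],[33,13],[44,16],[49,0]]
[[1,14],[15,3],[19,0],[24,16],[31,5],[33,13],[44,16],[49,0]]
[[1,14],[15,3],[19,0],[24,16],[31,5],[33,13],[44,16],[49,0]]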